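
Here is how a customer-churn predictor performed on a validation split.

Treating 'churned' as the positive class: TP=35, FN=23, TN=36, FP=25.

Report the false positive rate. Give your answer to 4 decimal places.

FPR = FP/(FP+TN) = 25/(25+36) = 0.4098

0.4098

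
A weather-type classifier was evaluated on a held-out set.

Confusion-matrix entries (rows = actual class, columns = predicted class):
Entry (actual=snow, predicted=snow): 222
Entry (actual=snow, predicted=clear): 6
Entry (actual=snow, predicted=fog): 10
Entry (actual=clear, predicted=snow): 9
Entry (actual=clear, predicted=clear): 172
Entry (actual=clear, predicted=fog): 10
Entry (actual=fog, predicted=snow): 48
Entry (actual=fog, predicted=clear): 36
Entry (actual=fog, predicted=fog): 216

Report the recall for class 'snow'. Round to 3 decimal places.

0.933

Take TP from the diagonal, FP from the rest of the 'snow' prediction marginal, FN from the rest of the 'snow' actual marginal.
recall = TP/(TP+FN).
snow: TP=222, FN=6+10=16 → 222/238 = 0.9328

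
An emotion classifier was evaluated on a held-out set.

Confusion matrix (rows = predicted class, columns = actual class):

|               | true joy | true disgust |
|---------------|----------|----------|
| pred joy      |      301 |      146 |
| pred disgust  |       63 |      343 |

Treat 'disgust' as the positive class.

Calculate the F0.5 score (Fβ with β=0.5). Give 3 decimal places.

0.812

Fβ = (1+β²)·TP / ((1+β²)·TP + β²·FN + FP), with β²=1/4
= 1.25·343 / (1.25·343 + 0.25·146 + 63) = 0.812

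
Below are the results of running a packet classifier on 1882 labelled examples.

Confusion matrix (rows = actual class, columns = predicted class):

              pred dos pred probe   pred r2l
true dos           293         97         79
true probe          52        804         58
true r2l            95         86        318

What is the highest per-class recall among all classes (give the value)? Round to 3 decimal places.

0.880

Per-class recall (TP/(TP+FN)):
  dos: TP=293, FN=97+79=176 → 293/469 = 0.6247
  probe: TP=804, FN=52+58=110 → 804/914 = 0.8796
  r2l: TP=318, FN=95+86=181 → 318/499 = 0.6373
Highest is class 'probe' with recall = 0.880.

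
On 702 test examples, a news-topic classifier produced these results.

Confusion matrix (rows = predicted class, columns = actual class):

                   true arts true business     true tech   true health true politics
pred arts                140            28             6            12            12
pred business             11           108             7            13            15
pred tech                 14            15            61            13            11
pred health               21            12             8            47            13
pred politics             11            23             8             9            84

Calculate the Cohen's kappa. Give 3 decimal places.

Observed agreement pₒ = trace/N = 440/702 = 0.6268
Expected agreement pₑ = Σ (rowᵢ·colᵢ)/N² = (197·198 + 186·154 + 90·114 + 94·101 + 135·135)/702² = 0.2143
κ = (pₒ − pₑ)/(1 − pₑ) = (0.6268 − 0.2143)/(1 − 0.2143) = 0.525

0.525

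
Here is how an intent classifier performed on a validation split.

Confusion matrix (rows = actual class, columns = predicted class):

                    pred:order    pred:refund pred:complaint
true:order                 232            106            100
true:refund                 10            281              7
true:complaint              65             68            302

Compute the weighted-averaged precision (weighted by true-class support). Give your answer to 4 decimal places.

0.7141

Per-class precision (TP/(TP+FP)):
  order: TP=232, FP=10+65=75 → 232/307 = 0.75570
  refund: TP=281, FP=106+68=174 → 281/455 = 0.61758
  complaint: TP=302, FP=100+7=107 → 302/409 = 0.73839
Weighted-precision = Σ (supportᵢ/N)·precisionᵢ with N=1171: (438/1171)·0.75570 + (298/1171)·0.61758 + (435/1171)·0.73839 = 0.7141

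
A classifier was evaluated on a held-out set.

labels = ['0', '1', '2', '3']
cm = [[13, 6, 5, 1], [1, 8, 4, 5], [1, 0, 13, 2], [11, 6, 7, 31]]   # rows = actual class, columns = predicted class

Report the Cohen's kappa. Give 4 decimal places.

Observed agreement pₒ = trace/N = 65/114 = 0.57018
Expected agreement pₑ = Σ (rowᵢ·colᵢ)/N² = (25·26 + 18·20 + 16·29 + 55·39)/114² = 0.27847
κ = (pₒ − pₑ)/(1 − pₑ) = (0.57018 − 0.27847)/(1 − 0.27847) = 0.4043

0.4043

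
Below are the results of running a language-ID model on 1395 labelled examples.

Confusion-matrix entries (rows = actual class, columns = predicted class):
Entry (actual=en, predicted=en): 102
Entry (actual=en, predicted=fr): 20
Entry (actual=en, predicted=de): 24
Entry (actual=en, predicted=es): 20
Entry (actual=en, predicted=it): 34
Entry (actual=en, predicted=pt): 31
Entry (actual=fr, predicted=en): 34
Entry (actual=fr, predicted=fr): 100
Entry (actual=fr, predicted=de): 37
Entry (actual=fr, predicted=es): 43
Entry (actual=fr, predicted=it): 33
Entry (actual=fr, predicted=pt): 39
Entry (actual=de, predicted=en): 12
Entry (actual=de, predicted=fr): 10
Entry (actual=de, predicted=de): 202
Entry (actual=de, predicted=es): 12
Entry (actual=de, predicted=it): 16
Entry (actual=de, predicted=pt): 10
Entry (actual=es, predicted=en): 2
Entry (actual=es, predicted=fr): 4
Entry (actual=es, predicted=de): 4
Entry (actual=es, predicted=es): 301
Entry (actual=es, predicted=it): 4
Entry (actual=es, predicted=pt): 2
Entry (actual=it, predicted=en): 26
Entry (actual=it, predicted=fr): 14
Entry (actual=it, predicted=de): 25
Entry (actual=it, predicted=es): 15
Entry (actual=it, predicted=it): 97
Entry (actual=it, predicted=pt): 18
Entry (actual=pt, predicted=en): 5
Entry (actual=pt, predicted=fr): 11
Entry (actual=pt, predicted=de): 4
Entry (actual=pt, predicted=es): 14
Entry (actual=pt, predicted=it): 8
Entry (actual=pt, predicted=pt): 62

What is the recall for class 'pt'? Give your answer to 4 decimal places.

0.5962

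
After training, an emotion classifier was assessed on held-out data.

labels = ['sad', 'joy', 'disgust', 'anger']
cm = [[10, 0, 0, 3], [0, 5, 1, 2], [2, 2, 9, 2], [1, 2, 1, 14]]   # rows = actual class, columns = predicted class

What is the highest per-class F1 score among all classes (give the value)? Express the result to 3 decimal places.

0.769

Per-class F1 score (2·TP/(2·TP+FP+FN)):
  sad: TP=10, FP=0+2+1=3, FN=0+0+3=3 → 20/26 = 0.7692
  joy: TP=5, FP=0+2+2=4, FN=0+1+2=3 → 10/17 = 0.5882
  disgust: TP=9, FP=0+1+1=2, FN=2+2+2=6 → 18/26 = 0.6923
  anger: TP=14, FP=3+2+2=7, FN=1+2+1=4 → 28/39 = 0.7179
Highest is class 'sad' with F1 score = 0.769.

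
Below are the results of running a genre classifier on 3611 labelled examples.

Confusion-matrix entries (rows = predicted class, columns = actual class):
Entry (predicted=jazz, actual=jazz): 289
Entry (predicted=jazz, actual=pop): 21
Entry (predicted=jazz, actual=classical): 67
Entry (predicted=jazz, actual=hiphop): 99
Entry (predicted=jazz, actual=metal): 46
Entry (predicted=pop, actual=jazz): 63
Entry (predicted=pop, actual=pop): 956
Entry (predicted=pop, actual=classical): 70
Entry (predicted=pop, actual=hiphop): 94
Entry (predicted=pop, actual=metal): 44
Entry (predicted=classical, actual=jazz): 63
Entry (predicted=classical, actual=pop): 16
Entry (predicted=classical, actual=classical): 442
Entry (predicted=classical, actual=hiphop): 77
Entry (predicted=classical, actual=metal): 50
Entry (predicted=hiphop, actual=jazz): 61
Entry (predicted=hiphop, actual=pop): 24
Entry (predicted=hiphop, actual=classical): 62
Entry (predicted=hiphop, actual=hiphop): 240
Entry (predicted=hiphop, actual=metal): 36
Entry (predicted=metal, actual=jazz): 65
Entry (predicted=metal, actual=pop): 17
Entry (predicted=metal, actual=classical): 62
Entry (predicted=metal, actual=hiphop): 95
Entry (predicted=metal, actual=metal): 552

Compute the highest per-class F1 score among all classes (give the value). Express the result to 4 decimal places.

0.8456

Per-class F1 score (2·TP/(2·TP+FP+FN)):
  jazz: TP=289, FP=21+67+99+46=233, FN=63+63+61+65=252 → 578/1063 = 0.54374
  pop: TP=956, FP=63+70+94+44=271, FN=21+16+24+17=78 → 1912/2261 = 0.84564
  classical: TP=442, FP=63+16+77+50=206, FN=67+70+62+62=261 → 884/1351 = 0.65433
  hiphop: TP=240, FP=61+24+62+36=183, FN=99+94+77+95=365 → 480/1028 = 0.46693
  metal: TP=552, FP=65+17+62+95=239, FN=46+44+50+36=176 → 1104/1519 = 0.72679
Highest is class 'pop' with F1 score = 0.8456.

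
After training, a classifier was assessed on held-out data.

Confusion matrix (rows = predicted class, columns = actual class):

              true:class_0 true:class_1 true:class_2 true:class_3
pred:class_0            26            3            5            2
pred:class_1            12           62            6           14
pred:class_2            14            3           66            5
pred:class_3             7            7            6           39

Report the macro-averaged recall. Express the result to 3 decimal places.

0.678

Per-class recall (TP/(TP+FN)):
  class_0: TP=26, FN=12+14+7=33 → 26/59 = 0.4407
  class_1: TP=62, FN=3+3+7=13 → 62/75 = 0.8267
  class_2: TP=66, FN=5+6+6=17 → 66/83 = 0.7952
  class_3: TP=39, FN=2+14+5=21 → 39/60 = 0.6500
Macro-recall = mean = (0.4407 + 0.8267 + 0.7952 + 0.6500) / 4 = 0.678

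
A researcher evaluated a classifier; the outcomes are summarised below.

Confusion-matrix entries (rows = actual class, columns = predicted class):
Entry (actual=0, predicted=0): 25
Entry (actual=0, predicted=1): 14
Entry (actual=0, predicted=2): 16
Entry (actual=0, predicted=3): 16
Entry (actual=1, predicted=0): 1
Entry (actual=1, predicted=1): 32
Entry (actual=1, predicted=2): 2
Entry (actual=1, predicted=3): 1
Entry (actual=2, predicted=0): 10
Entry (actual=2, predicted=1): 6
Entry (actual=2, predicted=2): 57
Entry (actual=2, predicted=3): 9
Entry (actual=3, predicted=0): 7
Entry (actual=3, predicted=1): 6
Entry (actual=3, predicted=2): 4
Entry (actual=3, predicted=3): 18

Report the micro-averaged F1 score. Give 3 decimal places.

0.589

Micro-averaging pools counts across classes: ΣTP=132, ΣFP=92, ΣFN=92.
Micro-F1 score = 2·TP/(2·TP+FP+FN) on pooled counts = 0.589 (equals overall accuracy in single-label multiclass).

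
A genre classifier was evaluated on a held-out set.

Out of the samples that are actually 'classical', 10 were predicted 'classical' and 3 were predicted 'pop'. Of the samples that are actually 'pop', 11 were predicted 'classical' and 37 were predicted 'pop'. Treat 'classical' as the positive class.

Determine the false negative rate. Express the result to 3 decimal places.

FNR = FN/(FN+TP) = 3/(3+10) = 0.231

0.231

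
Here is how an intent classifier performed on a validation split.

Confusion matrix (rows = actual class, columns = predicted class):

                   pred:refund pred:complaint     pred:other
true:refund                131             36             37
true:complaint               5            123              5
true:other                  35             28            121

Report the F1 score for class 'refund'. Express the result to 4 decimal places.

0.6987

Take TP from the diagonal, FP from the rest of the 'refund' prediction marginal, FN from the rest of the 'refund' actual marginal.
F1 score = 2·TP/(2·TP+FP+FN).
refund: TP=131, FP=5+35=40, FN=36+37=73 → 262/375 = 0.69867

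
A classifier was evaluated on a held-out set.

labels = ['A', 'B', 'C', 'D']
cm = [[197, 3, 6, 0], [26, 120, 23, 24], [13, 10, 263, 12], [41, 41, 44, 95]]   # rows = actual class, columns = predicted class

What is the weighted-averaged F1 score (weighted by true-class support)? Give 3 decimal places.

Per-class F1 score (2·TP/(2·TP+FP+FN)):
  A: TP=197, FP=26+13+41=80, FN=3+6+0=9 → 394/483 = 0.8157
  B: TP=120, FP=3+10+41=54, FN=26+23+24=73 → 240/367 = 0.6540
  C: TP=263, FP=6+23+44=73, FN=13+10+12=35 → 526/634 = 0.8297
  D: TP=95, FP=0+24+12=36, FN=41+41+44=126 → 190/352 = 0.5398
Weighted-F1 score = Σ (supportᵢ/N)·F1 scoreᵢ with N=918: (206/918)·0.8157 + (193/918)·0.6540 + (298/918)·0.8297 + (221/918)·0.5398 = 0.720

0.720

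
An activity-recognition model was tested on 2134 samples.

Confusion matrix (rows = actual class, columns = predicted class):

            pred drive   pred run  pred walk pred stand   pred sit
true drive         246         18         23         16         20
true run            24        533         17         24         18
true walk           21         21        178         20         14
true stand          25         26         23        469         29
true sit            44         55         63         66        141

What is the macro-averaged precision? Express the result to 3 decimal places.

Per-class precision (TP/(TP+FP)):
  drive: TP=246, FP=24+21+25+44=114 → 246/360 = 0.6833
  run: TP=533, FP=18+21+26+55=120 → 533/653 = 0.8162
  walk: TP=178, FP=23+17+23+63=126 → 178/304 = 0.5855
  stand: TP=469, FP=16+24+20+66=126 → 469/595 = 0.7882
  sit: TP=141, FP=20+18+14+29=81 → 141/222 = 0.6351
Macro-precision = mean = (0.6833 + 0.8162 + 0.5855 + 0.7882 + 0.6351) / 5 = 0.702

0.702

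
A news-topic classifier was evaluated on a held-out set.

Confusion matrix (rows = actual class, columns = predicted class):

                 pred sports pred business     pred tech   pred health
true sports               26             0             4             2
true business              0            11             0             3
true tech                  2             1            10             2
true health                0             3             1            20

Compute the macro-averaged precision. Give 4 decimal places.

Per-class precision (TP/(TP+FP)):
  sports: TP=26, FP=0+2+0=2 → 26/28 = 0.92857
  business: TP=11, FP=0+1+3=4 → 11/15 = 0.73333
  tech: TP=10, FP=4+0+1=5 → 10/15 = 0.66667
  health: TP=20, FP=2+3+2=7 → 20/27 = 0.74074
Macro-precision = mean = (0.92857 + 0.73333 + 0.66667 + 0.74074) / 4 = 0.7673

0.7673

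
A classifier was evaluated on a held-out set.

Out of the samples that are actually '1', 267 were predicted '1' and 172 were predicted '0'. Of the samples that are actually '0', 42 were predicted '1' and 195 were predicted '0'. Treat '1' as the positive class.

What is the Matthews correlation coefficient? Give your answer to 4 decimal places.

0.4128

MCC = (TP·TN − FP·FN) / √((TP+FP)(TP+FN)(TN+FP)(TN+FN))
Numerator = 267·195 − 42·172 = 44841
Denominator = √(309·439·237·367) = √11798788329 = 108622.2276
MCC = 44841 / 108622.2276 = 0.4128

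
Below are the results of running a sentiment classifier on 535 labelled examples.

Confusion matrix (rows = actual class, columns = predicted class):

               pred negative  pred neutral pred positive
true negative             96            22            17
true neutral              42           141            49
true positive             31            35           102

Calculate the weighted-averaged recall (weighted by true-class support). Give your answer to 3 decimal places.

Per-class recall (TP/(TP+FN)):
  negative: TP=96, FN=22+17=39 → 96/135 = 0.7111
  neutral: TP=141, FN=42+49=91 → 141/232 = 0.6078
  positive: TP=102, FN=31+35=66 → 102/168 = 0.6071
Weighted-recall = Σ (supportᵢ/N)·recallᵢ with N=535: (135/535)·0.7111 + (232/535)·0.6078 + (168/535)·0.6071 = 0.634

0.634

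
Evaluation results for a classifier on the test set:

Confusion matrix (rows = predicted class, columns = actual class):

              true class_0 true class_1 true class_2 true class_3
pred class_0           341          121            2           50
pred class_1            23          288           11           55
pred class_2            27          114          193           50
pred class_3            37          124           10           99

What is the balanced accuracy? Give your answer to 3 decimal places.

0.631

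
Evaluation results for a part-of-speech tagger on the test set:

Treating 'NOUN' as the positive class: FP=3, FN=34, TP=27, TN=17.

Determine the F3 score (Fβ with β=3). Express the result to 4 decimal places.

0.4663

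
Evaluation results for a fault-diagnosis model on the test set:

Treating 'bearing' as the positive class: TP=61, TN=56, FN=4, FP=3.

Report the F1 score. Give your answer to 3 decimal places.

Precision = TP/(TP+FP) = 61/64 = 0.9531
Recall = TP/(TP+FN) = 61/65 = 0.9385
F1 = 2·TP/(2·TP+FP+FN) = 122/129 = 0.946

0.946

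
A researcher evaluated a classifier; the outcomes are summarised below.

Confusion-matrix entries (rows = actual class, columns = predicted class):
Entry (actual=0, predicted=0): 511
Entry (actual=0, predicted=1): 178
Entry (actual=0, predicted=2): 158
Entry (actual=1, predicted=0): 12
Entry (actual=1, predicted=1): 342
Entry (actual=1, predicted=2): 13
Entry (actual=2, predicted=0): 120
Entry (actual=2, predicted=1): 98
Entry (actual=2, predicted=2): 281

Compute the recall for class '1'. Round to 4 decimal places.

One-vs-rest for '1': TP = diagonal; FP = other classes predicted '1'; FN = '1' predicted as other.
recall = TP/(TP+FN).
1: TP=342, FN=12+13=25 → 342/367 = 0.93188

0.9319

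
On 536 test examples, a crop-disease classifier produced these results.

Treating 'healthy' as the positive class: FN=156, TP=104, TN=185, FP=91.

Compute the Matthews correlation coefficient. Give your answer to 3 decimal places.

0.073

MCC = (TP·TN − FP·FN) / √((TP+FP)(TP+FN)(TN+FP)(TN+FN))
Numerator = 104·185 − 91·156 = 5044
Denominator = √(195·260·276·341) = √4771681200 = 69077.3566
MCC = 5044 / 69077.3566 = 0.073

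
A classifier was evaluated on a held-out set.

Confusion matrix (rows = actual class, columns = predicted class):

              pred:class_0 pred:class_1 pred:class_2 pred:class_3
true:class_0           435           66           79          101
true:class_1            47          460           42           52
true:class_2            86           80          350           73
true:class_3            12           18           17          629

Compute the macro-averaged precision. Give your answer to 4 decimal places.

0.7350

Per-class precision (TP/(TP+FP)):
  class_0: TP=435, FP=47+86+12=145 → 435/580 = 0.75000
  class_1: TP=460, FP=66+80+18=164 → 460/624 = 0.73718
  class_2: TP=350, FP=79+42+17=138 → 350/488 = 0.71721
  class_3: TP=629, FP=101+52+73=226 → 629/855 = 0.73567
Macro-precision = mean = (0.75000 + 0.73718 + 0.71721 + 0.73567) / 4 = 0.7350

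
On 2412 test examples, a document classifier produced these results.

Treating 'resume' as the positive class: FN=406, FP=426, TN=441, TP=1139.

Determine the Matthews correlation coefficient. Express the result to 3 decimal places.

0.247

MCC = (TP·TN − FP·FN) / √((TP+FP)(TP+FN)(TN+FP)(TN+FN))
Numerator = 1139·441 − 426·406 = 329343
Denominator = √(1565·1545·867·847) = √1775600805825 = 1332516.7188
MCC = 329343 / 1332516.7188 = 0.247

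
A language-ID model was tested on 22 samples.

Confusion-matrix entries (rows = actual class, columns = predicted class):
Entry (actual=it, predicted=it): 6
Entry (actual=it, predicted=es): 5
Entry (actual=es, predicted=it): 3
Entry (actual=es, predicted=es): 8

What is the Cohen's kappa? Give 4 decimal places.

Observed agreement pₒ = trace/N = 14/22 = 0.63636
Expected agreement pₑ = Σ (rowᵢ·colᵢ)/N² = (11·9 + 11·13)/22² = 0.50000
κ = (pₒ − pₑ)/(1 − pₑ) = (0.63636 − 0.50000)/(1 − 0.50000) = 0.2727

0.2727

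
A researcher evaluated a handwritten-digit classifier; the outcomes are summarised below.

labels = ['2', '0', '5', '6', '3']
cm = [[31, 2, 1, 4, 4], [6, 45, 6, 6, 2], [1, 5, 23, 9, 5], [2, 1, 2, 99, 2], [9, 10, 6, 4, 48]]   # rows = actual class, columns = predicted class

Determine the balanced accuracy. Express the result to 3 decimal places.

Balanced accuracy = mean of per-class recall.
  2: recall = 31/42 = 0.7381
  0: recall = 45/65 = 0.6923
  5: recall = 23/43 = 0.5349
  6: recall = 99/106 = 0.9340
  3: recall = 48/77 = 0.6234
Mean = (0.7381 + 0.6923 + 0.5349 + 0.9340 + 0.6234) / 5 = 0.705

0.705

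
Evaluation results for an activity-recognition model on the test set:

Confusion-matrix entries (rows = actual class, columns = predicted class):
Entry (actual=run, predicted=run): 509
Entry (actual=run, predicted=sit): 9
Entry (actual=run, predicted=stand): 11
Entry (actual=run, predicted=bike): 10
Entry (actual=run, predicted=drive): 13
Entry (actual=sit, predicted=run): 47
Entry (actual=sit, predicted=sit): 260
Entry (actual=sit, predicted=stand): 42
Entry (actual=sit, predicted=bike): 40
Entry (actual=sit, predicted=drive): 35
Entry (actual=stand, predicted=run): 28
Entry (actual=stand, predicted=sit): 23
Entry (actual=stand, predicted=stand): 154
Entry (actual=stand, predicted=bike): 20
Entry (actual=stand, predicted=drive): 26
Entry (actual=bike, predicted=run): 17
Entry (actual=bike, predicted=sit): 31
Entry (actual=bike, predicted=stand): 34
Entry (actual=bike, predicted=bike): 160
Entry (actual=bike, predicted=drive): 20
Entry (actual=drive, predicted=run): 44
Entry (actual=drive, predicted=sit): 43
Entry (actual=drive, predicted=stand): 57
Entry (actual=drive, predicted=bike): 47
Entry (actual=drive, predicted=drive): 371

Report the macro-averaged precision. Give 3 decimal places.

0.678

Per-class precision (TP/(TP+FP)):
  run: TP=509, FP=47+28+17+44=136 → 509/645 = 0.7891
  sit: TP=260, FP=9+23+31+43=106 → 260/366 = 0.7104
  stand: TP=154, FP=11+42+34+57=144 → 154/298 = 0.5168
  bike: TP=160, FP=10+40+20+47=117 → 160/277 = 0.5776
  drive: TP=371, FP=13+35+26+20=94 → 371/465 = 0.7978
Macro-precision = mean = (0.7891 + 0.7104 + 0.5168 + 0.5776 + 0.7978) / 5 = 0.678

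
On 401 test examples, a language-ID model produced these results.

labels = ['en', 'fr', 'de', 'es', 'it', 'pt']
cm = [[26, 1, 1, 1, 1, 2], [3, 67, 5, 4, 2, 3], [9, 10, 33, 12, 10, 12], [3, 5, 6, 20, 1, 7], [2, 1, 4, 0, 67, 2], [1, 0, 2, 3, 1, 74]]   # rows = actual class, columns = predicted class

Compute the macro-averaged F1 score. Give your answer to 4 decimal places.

0.6862

Per-class F1 score (2·TP/(2·TP+FP+FN)):
  en: TP=26, FP=3+9+3+2+1=18, FN=1+1+1+1+2=6 → 52/76 = 0.68421
  fr: TP=67, FP=1+10+5+1+0=17, FN=3+5+4+2+3=17 → 134/168 = 0.79762
  de: TP=33, FP=1+5+6+4+2=18, FN=9+10+12+10+12=53 → 66/137 = 0.48175
  es: TP=20, FP=1+4+12+0+3=20, FN=3+5+6+1+7=22 → 40/82 = 0.48780
  it: TP=67, FP=1+2+10+1+1=15, FN=2+1+4+0+2=9 → 134/158 = 0.84810
  pt: TP=74, FP=2+3+12+7+2=26, FN=1+0+2+3+1=7 → 148/181 = 0.81768
Macro-F1 score = mean = (0.68421 + 0.79762 + 0.48175 + 0.48780 + 0.84810 + 0.81768) / 6 = 0.6862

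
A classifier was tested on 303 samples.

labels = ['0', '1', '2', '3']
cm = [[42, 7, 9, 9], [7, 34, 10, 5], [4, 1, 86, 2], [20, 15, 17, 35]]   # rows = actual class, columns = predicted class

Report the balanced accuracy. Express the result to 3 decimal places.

0.640

Balanced accuracy = mean of per-class recall.
  0: recall = 42/67 = 0.6269
  1: recall = 34/56 = 0.6071
  2: recall = 86/93 = 0.9247
  3: recall = 35/87 = 0.4023
Mean = (0.6269 + 0.6071 + 0.9247 + 0.4023) / 4 = 0.640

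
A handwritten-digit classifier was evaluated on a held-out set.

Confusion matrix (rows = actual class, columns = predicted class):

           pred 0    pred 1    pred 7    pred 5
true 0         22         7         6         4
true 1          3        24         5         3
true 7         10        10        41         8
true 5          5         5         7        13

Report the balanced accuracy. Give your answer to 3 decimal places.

0.569

Balanced accuracy = mean of per-class recall.
  0: recall = 22/39 = 0.5641
  1: recall = 24/35 = 0.6857
  7: recall = 41/69 = 0.5942
  5: recall = 13/30 = 0.4333
Mean = (0.5641 + 0.6857 + 0.5942 + 0.4333) / 4 = 0.569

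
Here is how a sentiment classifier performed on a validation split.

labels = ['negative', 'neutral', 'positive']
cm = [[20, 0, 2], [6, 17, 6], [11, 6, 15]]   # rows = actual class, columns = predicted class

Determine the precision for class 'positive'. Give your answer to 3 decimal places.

0.652

precision = TP/(TP+FP).
positive: TP=15, FP=2+6=8 → 15/23 = 0.6522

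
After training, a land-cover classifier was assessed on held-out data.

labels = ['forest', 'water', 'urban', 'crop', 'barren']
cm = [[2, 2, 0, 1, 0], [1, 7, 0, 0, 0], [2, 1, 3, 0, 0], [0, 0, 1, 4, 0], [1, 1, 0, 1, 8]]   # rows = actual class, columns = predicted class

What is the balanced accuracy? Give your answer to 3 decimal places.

Balanced accuracy = mean of per-class recall.
  forest: recall = 2/5 = 0.4000
  water: recall = 7/8 = 0.8750
  urban: recall = 3/6 = 0.5000
  crop: recall = 4/5 = 0.8000
  barren: recall = 8/11 = 0.7273
Mean = (0.4000 + 0.8750 + 0.5000 + 0.8000 + 0.7273) / 5 = 0.660

0.660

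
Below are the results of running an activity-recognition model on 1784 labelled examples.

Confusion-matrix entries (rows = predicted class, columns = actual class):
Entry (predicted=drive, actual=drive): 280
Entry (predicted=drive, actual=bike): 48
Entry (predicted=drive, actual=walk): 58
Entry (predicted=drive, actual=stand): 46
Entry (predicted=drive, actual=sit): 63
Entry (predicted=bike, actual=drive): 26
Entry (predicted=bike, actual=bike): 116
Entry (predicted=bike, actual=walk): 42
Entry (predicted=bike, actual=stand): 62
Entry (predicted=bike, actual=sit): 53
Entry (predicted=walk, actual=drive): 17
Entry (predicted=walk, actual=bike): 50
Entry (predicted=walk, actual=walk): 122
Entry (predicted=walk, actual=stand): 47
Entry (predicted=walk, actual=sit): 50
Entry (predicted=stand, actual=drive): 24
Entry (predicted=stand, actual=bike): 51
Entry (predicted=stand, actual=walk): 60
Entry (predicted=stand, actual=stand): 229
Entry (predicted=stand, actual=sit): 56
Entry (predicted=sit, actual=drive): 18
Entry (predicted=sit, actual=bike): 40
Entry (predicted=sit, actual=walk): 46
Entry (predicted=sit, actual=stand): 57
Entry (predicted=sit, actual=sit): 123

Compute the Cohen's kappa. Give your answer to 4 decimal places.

0.3565

Observed agreement pₒ = trace/N = 870/1784 = 0.48767
Expected agreement pₑ = Σ (rowᵢ·colᵢ)/N² = (365·495 + 305·299 + 328·286 + 441·420 + 345·284)/1784² = 0.20388
κ = (pₒ − pₑ)/(1 − pₑ) = (0.48767 − 0.20388)/(1 − 0.20388) = 0.3565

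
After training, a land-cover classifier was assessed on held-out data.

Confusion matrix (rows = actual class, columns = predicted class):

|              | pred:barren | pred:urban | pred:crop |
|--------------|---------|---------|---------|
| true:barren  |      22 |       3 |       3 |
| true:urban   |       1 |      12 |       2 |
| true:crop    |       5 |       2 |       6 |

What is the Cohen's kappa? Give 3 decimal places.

Observed agreement pₒ = trace/N = 40/56 = 0.7143
Expected agreement pₑ = Σ (rowᵢ·colᵢ)/N² = (28·28 + 15·17 + 13·11)/56² = 0.3769
κ = (pₒ − pₑ)/(1 − pₑ) = (0.7143 − 0.3769)/(1 − 0.3769) = 0.541

0.541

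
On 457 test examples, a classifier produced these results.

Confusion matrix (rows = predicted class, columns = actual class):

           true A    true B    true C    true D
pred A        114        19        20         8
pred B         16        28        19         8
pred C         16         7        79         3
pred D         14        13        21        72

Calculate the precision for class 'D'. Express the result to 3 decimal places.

Take TP from the diagonal, FP from the rest of the 'D' prediction marginal, FN from the rest of the 'D' actual marginal.
precision = TP/(TP+FP).
D: TP=72, FP=14+13+21=48 → 72/120 = 0.6000

0.600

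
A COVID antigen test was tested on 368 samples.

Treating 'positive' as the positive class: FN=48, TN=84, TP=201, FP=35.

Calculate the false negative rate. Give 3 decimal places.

FNR = FN/(FN+TP) = 48/(48+201) = 0.193

0.193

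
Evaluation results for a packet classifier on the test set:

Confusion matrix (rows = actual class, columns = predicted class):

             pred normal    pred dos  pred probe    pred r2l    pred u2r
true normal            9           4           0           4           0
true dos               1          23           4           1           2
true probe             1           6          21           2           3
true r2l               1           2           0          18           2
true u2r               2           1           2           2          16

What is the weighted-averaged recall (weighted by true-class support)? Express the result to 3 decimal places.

Per-class recall (TP/(TP+FN)):
  normal: TP=9, FN=4+0+4+0=8 → 9/17 = 0.5294
  dos: TP=23, FN=1+4+1+2=8 → 23/31 = 0.7419
  probe: TP=21, FN=1+6+2+3=12 → 21/33 = 0.6364
  r2l: TP=18, FN=1+2+0+2=5 → 18/23 = 0.7826
  u2r: TP=16, FN=2+1+2+2=7 → 16/23 = 0.6957
Weighted-recall = Σ (supportᵢ/N)·recallᵢ with N=127: (17/127)·0.5294 + (31/127)·0.7419 + (33/127)·0.6364 + (23/127)·0.7826 + (23/127)·0.6957 = 0.685

0.685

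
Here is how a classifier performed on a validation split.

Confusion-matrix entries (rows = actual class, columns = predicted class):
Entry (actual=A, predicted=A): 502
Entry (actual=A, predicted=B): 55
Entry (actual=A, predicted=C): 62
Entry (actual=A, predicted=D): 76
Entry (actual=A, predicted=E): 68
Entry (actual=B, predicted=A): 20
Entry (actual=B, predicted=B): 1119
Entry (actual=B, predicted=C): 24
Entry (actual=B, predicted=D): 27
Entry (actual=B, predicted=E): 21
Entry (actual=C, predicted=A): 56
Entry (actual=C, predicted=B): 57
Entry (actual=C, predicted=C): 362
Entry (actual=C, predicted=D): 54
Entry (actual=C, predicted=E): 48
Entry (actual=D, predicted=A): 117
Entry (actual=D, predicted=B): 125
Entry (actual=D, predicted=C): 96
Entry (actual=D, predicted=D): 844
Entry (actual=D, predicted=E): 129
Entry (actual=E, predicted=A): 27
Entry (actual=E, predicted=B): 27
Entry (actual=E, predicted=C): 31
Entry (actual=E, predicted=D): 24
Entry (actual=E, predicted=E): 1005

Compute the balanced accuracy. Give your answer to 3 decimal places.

Balanced accuracy = mean of per-class recall.
  A: recall = 502/763 = 0.6579
  B: recall = 1119/1211 = 0.9240
  C: recall = 362/577 = 0.6274
  D: recall = 844/1311 = 0.6438
  E: recall = 1005/1114 = 0.9022
Mean = (0.6579 + 0.9240 + 0.6274 + 0.6438 + 0.9022) / 5 = 0.751

0.751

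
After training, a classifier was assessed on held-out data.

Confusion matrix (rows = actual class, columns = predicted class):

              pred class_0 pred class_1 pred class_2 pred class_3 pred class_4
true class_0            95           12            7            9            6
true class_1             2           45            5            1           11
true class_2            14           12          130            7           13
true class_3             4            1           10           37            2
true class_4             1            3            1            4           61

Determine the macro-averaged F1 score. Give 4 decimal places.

0.7264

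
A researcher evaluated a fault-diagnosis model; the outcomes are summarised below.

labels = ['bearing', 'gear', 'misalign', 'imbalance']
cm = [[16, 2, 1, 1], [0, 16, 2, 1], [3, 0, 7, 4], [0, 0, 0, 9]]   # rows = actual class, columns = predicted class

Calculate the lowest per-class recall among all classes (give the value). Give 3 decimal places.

0.500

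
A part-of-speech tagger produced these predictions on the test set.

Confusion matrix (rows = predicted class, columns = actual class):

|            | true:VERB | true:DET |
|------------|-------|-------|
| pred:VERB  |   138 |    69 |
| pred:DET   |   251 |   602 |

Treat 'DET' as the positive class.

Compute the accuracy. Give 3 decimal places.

Accuracy = (TP+TN)/N = (602+138)/1060 = 0.698

0.698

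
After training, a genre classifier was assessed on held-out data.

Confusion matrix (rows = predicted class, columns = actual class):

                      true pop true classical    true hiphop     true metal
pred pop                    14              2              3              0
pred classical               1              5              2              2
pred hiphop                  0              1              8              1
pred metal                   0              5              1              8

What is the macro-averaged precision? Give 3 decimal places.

Per-class precision (TP/(TP+FP)):
  pop: TP=14, FP=2+3+0=5 → 14/19 = 0.7368
  classical: TP=5, FP=1+2+2=5 → 5/10 = 0.5000
  hiphop: TP=8, FP=0+1+1=2 → 8/10 = 0.8000
  metal: TP=8, FP=0+5+1=6 → 8/14 = 0.5714
Macro-precision = mean = (0.7368 + 0.5000 + 0.8000 + 0.5714) / 4 = 0.652

0.652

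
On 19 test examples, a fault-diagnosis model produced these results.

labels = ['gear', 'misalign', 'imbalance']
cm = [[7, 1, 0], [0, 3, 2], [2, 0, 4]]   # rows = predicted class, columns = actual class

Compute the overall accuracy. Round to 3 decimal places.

0.737

Accuracy = trace / total = (7+3+4=14) / 19 = 14/19 = 0.737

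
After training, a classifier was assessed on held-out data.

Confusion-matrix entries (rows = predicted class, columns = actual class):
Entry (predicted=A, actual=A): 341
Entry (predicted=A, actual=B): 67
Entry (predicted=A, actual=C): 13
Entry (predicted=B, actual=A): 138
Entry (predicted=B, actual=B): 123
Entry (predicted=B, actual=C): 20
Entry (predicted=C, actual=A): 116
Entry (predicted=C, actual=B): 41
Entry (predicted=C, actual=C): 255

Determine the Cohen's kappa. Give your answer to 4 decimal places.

Observed agreement pₒ = trace/N = 719/1114 = 0.64542
Expected agreement pₑ = Σ (rowᵢ·colᵢ)/N² = (595·421 + 231·281 + 288·412)/1114² = 0.34977
κ = (pₒ − pₑ)/(1 − pₑ) = (0.64542 − 0.34977)/(1 − 0.34977) = 0.4547

0.4547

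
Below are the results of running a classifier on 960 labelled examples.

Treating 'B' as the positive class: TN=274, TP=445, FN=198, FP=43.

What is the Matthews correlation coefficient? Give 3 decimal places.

0.523

MCC = (TP·TN − FP·FN) / √((TP+FP)(TP+FN)(TN+FP)(TN+FN))
Numerator = 445·274 − 43·198 = 113416
Denominator = √(488·643·317·472) = √46949617216 = 216678.6035
MCC = 113416 / 216678.6035 = 0.523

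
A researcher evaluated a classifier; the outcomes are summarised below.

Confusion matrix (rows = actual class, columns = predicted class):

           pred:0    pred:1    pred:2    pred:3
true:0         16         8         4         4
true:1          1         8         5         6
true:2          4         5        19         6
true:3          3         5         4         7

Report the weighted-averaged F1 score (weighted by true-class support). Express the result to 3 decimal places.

Per-class F1 score (2·TP/(2·TP+FP+FN)):
  0: TP=16, FP=1+4+3=8, FN=8+4+4=16 → 32/56 = 0.5714
  1: TP=8, FP=8+5+5=18, FN=1+5+6=12 → 16/46 = 0.3478
  2: TP=19, FP=4+5+4=13, FN=4+5+6=15 → 38/66 = 0.5758
  3: TP=7, FP=4+6+6=16, FN=3+5+4=12 → 14/42 = 0.3333
Weighted-F1 score = Σ (supportᵢ/N)·F1 scoreᵢ with N=105: (32/105)·0.5714 + (20/105)·0.3478 + (34/105)·0.5758 + (19/105)·0.3333 = 0.487

0.487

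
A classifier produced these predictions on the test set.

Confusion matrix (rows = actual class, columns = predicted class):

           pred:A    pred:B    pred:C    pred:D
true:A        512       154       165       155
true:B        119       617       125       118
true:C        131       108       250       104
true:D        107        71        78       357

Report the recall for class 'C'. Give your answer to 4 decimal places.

0.4216

recall = TP/(TP+FN).
C: TP=250, FN=131+108+104=343 → 250/593 = 0.42159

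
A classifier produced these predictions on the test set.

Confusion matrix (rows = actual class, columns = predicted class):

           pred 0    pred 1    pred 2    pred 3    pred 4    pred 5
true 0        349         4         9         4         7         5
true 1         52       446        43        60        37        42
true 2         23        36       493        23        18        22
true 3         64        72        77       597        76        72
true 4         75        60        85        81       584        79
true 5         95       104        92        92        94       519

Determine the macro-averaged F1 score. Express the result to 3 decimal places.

0.653

Per-class F1 score (2·TP/(2·TP+FP+FN)):
  0: TP=349, FP=52+23+64+75+95=309, FN=4+9+4+7+5=29 → 698/1036 = 0.6737
  1: TP=446, FP=4+36+72+60+104=276, FN=52+43+60+37+42=234 → 892/1402 = 0.6362
  2: TP=493, FP=9+43+77+85+92=306, FN=23+36+23+18+22=122 → 986/1414 = 0.6973
  3: TP=597, FP=4+60+23+81+92=260, FN=64+72+77+76+72=361 → 1194/1815 = 0.6579
  4: TP=584, FP=7+37+18+76+94=232, FN=75+60+85+81+79=380 → 1168/1780 = 0.6562
  5: TP=519, FP=5+42+22+72+79=220, FN=95+104+92+92+94=477 → 1038/1735 = 0.5983
Macro-F1 score = mean = (0.6737 + 0.6362 + 0.6973 + 0.6579 + 0.6562 + 0.5983) / 6 = 0.653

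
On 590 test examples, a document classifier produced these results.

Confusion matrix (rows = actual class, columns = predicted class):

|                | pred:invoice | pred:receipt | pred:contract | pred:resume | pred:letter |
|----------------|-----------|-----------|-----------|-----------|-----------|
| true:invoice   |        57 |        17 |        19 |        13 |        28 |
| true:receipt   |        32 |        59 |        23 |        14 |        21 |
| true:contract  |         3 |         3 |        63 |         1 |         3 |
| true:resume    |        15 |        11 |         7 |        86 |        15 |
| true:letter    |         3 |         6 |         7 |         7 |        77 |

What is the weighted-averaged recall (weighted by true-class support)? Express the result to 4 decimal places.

Per-class recall (TP/(TP+FN)):
  invoice: TP=57, FN=17+19+13+28=77 → 57/134 = 0.42537
  receipt: TP=59, FN=32+23+14+21=90 → 59/149 = 0.39597
  contract: TP=63, FN=3+3+1+3=10 → 63/73 = 0.86301
  resume: TP=86, FN=15+11+7+15=48 → 86/134 = 0.64179
  letter: TP=77, FN=3+6+7+7=23 → 77/100 = 0.77000
Weighted-recall = Σ (supportᵢ/N)·recallᵢ with N=590: (134/590)·0.42537 + (149/590)·0.39597 + (73/590)·0.86301 + (134/590)·0.64179 + (100/590)·0.77000 = 0.5797

0.5797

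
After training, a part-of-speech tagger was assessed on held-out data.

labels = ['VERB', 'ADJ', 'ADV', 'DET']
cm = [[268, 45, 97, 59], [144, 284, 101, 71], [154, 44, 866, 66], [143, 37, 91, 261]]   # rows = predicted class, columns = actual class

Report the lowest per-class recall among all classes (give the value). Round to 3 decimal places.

0.378

Per-class recall (TP/(TP+FN)):
  VERB: TP=268, FN=144+154+143=441 → 268/709 = 0.3780
  ADJ: TP=284, FN=45+44+37=126 → 284/410 = 0.6927
  ADV: TP=866, FN=97+101+91=289 → 866/1155 = 0.7498
  DET: TP=261, FN=59+71+66=196 → 261/457 = 0.5711
Lowest is class 'VERB' with recall = 0.378.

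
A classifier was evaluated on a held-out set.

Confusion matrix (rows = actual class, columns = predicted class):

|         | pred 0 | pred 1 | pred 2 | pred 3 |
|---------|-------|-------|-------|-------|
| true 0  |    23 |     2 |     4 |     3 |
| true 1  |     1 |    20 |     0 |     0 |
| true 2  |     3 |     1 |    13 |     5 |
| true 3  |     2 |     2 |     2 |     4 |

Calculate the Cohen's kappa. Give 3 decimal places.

0.594

Observed agreement pₒ = trace/N = 60/85 = 0.7059
Expected agreement pₑ = Σ (rowᵢ·colᵢ)/N² = (32·29 + 21·25 + 22·19 + 10·12)/85² = 0.2756
κ = (pₒ − pₑ)/(1 − pₑ) = (0.7059 − 0.2756)/(1 − 0.2756) = 0.594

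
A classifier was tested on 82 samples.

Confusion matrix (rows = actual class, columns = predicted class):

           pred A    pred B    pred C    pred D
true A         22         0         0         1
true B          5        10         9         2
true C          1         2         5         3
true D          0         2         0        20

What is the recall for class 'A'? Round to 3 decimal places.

0.957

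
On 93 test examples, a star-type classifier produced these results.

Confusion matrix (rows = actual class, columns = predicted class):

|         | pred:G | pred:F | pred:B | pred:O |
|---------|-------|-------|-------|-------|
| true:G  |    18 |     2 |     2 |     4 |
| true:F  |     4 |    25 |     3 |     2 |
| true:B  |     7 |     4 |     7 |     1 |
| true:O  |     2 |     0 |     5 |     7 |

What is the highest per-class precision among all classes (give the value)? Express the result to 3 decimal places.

0.806

Per-class precision (TP/(TP+FP)):
  G: TP=18, FP=4+7+2=13 → 18/31 = 0.5806
  F: TP=25, FP=2+4+0=6 → 25/31 = 0.8065
  B: TP=7, FP=2+3+5=10 → 7/17 = 0.4118
  O: TP=7, FP=4+2+1=7 → 7/14 = 0.5000
Highest is class 'F' with precision = 0.806.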